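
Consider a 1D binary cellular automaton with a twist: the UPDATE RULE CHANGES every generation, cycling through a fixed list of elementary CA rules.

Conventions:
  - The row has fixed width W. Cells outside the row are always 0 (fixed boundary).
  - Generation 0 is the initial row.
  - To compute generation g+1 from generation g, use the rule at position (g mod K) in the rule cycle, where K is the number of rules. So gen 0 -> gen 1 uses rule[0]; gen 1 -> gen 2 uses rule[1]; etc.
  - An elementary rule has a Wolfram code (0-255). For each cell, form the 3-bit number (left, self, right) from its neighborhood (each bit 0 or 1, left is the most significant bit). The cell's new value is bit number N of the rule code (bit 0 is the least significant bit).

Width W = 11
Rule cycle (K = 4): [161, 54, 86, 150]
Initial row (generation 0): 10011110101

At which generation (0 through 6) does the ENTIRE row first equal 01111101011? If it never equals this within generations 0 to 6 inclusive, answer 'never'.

Gen 0: 10011110101
Gen 1 (rule 161): 00001101010
Gen 2 (rule 54): 00010011111
Gen 3 (rule 86): 00111100001
Gen 4 (rule 150): 01011010011
Gen 5 (rule 161): 00100100000
Gen 6 (rule 54): 01111110000

Answer: never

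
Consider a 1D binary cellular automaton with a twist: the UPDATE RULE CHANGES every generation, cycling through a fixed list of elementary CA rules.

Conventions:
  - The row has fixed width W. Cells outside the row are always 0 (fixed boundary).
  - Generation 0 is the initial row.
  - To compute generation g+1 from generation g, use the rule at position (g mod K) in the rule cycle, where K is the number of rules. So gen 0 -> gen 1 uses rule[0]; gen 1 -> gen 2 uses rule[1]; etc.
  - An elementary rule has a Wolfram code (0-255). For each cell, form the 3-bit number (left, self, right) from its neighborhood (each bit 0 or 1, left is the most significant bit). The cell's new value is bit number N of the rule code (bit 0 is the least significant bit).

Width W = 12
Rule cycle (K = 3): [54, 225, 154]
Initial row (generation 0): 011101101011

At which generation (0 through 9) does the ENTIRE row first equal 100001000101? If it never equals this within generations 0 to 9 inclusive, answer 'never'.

Gen 0: 011101101011
Gen 1 (rule 54): 100010011100
Gen 2 (rule 225): 001000001101
Gen 3 (rule 154): 010100011000
Gen 4 (rule 54): 111110100100
Gen 5 (rule 225): 011111000001
Gen 6 (rule 154): 111110100010
Gen 7 (rule 54): 000001110111
Gen 8 (rule 225): 111100111011
Gen 9 (rule 154): 111011110010

Answer: never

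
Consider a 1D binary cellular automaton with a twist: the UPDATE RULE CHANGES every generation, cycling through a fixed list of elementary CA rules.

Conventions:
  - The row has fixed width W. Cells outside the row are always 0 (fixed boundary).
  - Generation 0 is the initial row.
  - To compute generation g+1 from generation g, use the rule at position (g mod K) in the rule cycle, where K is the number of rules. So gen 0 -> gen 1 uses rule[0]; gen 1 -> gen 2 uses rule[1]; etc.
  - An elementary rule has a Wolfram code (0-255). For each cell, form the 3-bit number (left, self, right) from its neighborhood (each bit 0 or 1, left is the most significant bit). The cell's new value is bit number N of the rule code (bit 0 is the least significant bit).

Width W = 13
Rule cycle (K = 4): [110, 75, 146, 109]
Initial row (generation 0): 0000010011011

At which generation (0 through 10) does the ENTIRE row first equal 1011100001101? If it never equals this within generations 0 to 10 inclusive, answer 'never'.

Gen 0: 0000010011011
Gen 1 (rule 110): 0000110111111
Gen 2 (rule 75): 1111110100001
Gen 3 (rule 146): 0111100010010
Gen 4 (rule 109): 0100101010010
Gen 5 (rule 110): 1101111110110
Gen 6 (rule 75): 1101000010110
Gen 7 (rule 146): 0000100100001
Gen 8 (rule 109): 1110100101101
Gen 9 (rule 110): 1011101111111
Gen 10 (rule 75): 0010101000001

Answer: never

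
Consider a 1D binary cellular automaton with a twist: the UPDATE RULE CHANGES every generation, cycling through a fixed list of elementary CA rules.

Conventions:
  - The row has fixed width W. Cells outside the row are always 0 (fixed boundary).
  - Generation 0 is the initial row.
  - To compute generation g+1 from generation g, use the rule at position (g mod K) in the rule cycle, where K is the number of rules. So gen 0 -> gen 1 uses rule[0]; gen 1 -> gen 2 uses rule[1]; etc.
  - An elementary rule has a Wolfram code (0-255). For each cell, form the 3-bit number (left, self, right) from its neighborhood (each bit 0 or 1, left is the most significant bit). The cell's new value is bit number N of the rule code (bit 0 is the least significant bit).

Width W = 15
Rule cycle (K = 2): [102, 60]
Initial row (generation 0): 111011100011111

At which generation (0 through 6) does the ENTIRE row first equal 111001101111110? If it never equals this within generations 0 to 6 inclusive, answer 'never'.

Gen 0: 111011100011111
Gen 1 (rule 102): 001100100100001
Gen 2 (rule 60): 001010110110001
Gen 3 (rule 102): 011111011010011
Gen 4 (rule 60): 010000110111010
Gen 5 (rule 102): 110001011001110
Gen 6 (rule 60): 101001110101001

Answer: never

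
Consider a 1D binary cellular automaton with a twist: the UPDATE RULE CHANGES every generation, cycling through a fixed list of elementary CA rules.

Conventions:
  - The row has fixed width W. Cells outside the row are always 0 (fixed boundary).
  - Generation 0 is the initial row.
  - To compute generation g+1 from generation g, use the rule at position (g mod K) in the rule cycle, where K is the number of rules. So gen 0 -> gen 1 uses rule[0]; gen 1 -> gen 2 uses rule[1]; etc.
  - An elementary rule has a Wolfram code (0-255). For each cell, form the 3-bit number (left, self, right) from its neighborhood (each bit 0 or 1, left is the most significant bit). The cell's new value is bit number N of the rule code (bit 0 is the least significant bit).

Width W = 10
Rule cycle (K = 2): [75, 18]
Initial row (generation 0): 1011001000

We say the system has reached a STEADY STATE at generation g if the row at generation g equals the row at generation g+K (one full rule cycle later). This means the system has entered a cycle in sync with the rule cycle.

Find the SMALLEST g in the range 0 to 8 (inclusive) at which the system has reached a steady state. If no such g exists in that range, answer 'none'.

Gen 0: 1011001000
Gen 1 (rule 75): 0011010011
Gen 2 (rule 18): 0100001100
Gen 3 (rule 75): 1001111101
Gen 4 (rule 18): 0110000000
Gen 5 (rule 75): 1110111111
Gen 6 (rule 18): 0000000000
Gen 7 (rule 75): 1111111111
Gen 8 (rule 18): 0000000000
Gen 9 (rule 75): 1111111111
Gen 10 (rule 18): 0000000000

Answer: 6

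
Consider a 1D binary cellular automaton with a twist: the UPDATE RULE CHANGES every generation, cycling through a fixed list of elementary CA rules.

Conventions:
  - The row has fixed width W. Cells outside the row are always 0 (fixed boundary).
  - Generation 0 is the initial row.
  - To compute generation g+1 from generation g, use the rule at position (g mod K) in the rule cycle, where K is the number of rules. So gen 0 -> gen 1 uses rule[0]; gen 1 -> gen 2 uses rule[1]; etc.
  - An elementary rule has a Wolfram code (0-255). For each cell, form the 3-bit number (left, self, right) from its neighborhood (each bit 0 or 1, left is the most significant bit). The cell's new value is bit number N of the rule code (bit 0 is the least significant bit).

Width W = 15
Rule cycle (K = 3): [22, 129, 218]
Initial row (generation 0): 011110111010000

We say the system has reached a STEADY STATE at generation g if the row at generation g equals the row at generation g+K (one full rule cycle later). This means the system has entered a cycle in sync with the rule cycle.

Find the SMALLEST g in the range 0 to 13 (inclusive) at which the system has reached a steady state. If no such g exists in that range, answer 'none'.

Answer: 1

Derivation:
Gen 0: 011110111010000
Gen 1 (rule 22): 100000000011000
Gen 2 (rule 129): 001111111000011
Gen 3 (rule 218): 011111111100111
Gen 4 (rule 22): 100000000011000
Gen 5 (rule 129): 001111111000011
Gen 6 (rule 218): 011111111100111
Gen 7 (rule 22): 100000000011000
Gen 8 (rule 129): 001111111000011
Gen 9 (rule 218): 011111111100111
Gen 10 (rule 22): 100000000011000
Gen 11 (rule 129): 001111111000011
Gen 12 (rule 218): 011111111100111
Gen 13 (rule 22): 100000000011000
Gen 14 (rule 129): 001111111000011
Gen 15 (rule 218): 011111111100111
Gen 16 (rule 22): 100000000011000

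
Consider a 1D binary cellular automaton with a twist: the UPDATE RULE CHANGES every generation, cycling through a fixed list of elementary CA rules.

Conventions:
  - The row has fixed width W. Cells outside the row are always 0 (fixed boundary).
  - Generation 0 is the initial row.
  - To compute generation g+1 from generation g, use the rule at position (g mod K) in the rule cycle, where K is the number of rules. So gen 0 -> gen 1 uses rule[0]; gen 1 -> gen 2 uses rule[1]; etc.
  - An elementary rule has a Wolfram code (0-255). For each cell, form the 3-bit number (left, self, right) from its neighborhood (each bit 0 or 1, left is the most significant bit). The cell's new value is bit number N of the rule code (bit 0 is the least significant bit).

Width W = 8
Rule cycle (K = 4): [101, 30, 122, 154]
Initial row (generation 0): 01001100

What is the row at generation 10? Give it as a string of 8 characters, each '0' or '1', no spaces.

Answer: 00001100

Derivation:
Gen 0: 01001100
Gen 1 (rule 101): 01000101
Gen 2 (rule 30): 11101101
Gen 3 (rule 122): 10111110
Gen 4 (rule 154): 00111101
Gen 5 (rule 101): 10000111
Gen 6 (rule 30): 11001100
Gen 7 (rule 122): 11111110
Gen 8 (rule 154): 11111101
Gen 9 (rule 101): 00000111
Gen 10 (rule 30): 00001100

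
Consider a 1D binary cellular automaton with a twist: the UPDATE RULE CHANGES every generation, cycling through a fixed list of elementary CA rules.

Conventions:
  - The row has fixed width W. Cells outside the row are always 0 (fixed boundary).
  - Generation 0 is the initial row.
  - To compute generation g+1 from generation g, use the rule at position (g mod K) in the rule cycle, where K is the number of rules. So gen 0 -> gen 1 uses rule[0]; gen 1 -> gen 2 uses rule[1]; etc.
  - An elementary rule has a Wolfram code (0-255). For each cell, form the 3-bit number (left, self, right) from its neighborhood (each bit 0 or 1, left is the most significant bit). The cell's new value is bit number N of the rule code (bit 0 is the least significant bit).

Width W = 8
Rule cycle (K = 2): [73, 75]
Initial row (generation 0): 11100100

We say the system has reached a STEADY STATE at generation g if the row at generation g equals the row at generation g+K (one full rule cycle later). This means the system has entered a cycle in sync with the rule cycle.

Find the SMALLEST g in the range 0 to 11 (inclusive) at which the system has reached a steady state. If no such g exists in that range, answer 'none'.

Answer: none

Derivation:
Gen 0: 11100100
Gen 1 (rule 73): 10100001
Gen 2 (rule 75): 00001110
Gen 3 (rule 73): 11101010
Gen 4 (rule 75): 10100000
Gen 5 (rule 73): 00001111
Gen 6 (rule 75): 11111001
Gen 7 (rule 73): 10001000
Gen 8 (rule 75): 00110011
Gen 9 (rule 73): 10110011
Gen 10 (rule 75): 00110111
Gen 11 (rule 73): 10110101
Gen 12 (rule 75): 00110000
Gen 13 (rule 73): 10110111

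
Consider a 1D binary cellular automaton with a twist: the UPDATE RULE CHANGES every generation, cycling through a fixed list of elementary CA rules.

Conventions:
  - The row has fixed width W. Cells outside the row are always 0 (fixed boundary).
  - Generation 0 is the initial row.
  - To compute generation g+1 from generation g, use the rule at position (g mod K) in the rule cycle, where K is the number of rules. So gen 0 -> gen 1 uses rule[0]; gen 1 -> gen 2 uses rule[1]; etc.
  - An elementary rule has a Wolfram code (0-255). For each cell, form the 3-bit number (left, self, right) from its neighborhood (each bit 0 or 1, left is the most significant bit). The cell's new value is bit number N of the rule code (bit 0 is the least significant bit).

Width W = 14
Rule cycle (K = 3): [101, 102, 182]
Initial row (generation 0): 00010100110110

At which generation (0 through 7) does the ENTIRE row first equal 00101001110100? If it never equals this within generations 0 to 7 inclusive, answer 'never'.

Gen 0: 00010100110110
Gen 1 (rule 101): 11011100011010
Gen 2 (rule 102): 01100100101110
Gen 3 (rule 182): 10011111110101
Gen 4 (rule 101): 10000000011111
Gen 5 (rule 102): 10000000100001
Gen 6 (rule 182): 11000001110011
Gen 7 (rule 101): 01011100010001

Answer: never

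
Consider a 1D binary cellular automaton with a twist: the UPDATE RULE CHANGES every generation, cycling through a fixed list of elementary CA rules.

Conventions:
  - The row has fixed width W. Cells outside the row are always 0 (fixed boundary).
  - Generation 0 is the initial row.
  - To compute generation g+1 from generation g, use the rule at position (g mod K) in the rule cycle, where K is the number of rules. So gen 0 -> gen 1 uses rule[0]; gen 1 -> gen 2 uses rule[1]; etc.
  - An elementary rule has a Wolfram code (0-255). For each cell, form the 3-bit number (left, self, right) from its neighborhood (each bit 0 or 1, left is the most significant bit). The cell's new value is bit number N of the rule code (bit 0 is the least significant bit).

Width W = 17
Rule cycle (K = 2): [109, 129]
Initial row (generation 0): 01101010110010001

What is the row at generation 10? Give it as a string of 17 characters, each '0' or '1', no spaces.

Answer: 01000011100001110

Derivation:
Gen 0: 01101010110010001
Gen 1 (rule 109): 01111111110010101
Gen 2 (rule 129): 00111111100000000
Gen 3 (rule 109): 10100000101111111
Gen 4 (rule 129): 00001110000111110
Gen 5 (rule 109): 11101010110100010
Gen 6 (rule 129): 01000000000001000
Gen 7 (rule 109): 01011111111101011
Gen 8 (rule 129): 00001111111000000
Gen 9 (rule 109): 11101000001011111
Gen 10 (rule 129): 01000011100001110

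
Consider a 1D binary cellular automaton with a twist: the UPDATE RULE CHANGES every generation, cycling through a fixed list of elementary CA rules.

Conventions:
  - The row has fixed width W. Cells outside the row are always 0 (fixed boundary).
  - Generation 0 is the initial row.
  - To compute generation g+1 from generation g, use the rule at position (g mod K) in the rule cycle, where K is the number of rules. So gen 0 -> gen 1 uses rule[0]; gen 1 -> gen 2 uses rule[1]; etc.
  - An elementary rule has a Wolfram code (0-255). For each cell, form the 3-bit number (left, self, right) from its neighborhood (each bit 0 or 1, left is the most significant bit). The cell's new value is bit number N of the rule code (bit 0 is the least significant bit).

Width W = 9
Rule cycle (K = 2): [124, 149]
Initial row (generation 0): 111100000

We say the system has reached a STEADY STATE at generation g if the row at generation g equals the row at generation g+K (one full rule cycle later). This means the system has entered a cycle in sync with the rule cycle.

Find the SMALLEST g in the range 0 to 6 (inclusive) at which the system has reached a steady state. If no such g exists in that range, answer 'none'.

Gen 0: 111100000
Gen 1 (rule 124): 100110000
Gen 2 (rule 149): 110001111
Gen 3 (rule 124): 111001001
Gen 4 (rule 149): 010101101
Gen 5 (rule 124): 011111111
Gen 6 (rule 149): 001111110
Gen 7 (rule 124): 001000011
Gen 8 (rule 149): 101111000

Answer: none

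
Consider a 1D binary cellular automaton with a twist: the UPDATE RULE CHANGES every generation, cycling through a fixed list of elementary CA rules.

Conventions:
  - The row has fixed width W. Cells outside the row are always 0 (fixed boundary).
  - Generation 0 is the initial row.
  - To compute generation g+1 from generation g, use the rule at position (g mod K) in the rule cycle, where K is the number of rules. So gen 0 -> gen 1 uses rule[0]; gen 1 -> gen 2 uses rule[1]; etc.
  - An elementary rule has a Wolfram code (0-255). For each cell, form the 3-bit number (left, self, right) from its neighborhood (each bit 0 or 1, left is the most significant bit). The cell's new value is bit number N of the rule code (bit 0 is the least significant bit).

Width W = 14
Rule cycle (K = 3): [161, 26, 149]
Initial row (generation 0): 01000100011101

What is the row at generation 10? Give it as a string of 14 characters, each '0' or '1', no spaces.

Answer: 10000001100010

Derivation:
Gen 0: 01000100011101
Gen 1 (rule 161): 00010001001010
Gen 2 (rule 26): 00101010110001
Gen 3 (rule 149): 10101010001101
Gen 4 (rule 161): 01010100100010
Gen 5 (rule 26): 10000011010101
Gen 6 (rule 149): 11111000010101
Gen 7 (rule 161): 01110011001010
Gen 8 (rule 26): 11001110110001
Gen 9 (rule 149): 00100100001101
Gen 10 (rule 161): 10000001100010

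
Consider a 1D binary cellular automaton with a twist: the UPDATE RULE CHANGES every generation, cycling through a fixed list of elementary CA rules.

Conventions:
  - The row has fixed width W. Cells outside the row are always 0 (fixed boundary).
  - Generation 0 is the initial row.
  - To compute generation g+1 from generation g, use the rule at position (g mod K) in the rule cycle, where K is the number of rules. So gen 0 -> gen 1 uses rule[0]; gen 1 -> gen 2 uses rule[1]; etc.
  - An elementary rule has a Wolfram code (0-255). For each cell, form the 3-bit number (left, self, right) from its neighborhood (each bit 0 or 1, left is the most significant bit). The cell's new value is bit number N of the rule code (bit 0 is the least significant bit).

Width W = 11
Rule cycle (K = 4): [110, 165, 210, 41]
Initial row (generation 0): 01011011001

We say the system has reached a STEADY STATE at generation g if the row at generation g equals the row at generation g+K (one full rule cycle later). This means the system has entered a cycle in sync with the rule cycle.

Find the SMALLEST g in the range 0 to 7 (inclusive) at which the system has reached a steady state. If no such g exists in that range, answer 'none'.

Gen 0: 01011011001
Gen 1 (rule 110): 11111111011
Gen 2 (rule 165): 01111110100
Gen 3 (rule 210): 10111110010
Gen 4 (rule 41): 01100000000
Gen 5 (rule 110): 11100000000
Gen 6 (rule 165): 01001111111
Gen 7 (rule 210): 10110111111
Gen 8 (rule 41): 01101100000
Gen 9 (rule 110): 11111100000
Gen 10 (rule 165): 01111001111
Gen 11 (rule 210): 10111110111

Answer: none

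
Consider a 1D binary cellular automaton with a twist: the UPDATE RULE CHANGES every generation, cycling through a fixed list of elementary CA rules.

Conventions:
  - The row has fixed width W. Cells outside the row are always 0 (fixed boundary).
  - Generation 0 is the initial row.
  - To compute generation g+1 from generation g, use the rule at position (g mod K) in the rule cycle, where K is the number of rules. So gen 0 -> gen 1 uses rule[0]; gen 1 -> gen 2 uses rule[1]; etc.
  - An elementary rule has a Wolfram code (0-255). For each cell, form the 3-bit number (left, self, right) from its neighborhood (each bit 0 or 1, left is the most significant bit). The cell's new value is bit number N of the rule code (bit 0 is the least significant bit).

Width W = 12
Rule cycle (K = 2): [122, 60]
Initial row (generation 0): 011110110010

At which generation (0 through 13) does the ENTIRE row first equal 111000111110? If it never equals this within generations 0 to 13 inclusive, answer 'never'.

Gen 0: 011110110010
Gen 1 (rule 122): 110011111101
Gen 2 (rule 60): 101010000011
Gen 3 (rule 122): 010101000111
Gen 4 (rule 60): 011111100100
Gen 5 (rule 122): 110000111010
Gen 6 (rule 60): 101000100111
Gen 7 (rule 122): 010101011101
Gen 8 (rule 60): 011111110011
Gen 9 (rule 122): 110000011111
Gen 10 (rule 60): 101000010000
Gen 11 (rule 122): 010100101000
Gen 12 (rule 60): 011110111100
Gen 13 (rule 122): 110011100110

Answer: never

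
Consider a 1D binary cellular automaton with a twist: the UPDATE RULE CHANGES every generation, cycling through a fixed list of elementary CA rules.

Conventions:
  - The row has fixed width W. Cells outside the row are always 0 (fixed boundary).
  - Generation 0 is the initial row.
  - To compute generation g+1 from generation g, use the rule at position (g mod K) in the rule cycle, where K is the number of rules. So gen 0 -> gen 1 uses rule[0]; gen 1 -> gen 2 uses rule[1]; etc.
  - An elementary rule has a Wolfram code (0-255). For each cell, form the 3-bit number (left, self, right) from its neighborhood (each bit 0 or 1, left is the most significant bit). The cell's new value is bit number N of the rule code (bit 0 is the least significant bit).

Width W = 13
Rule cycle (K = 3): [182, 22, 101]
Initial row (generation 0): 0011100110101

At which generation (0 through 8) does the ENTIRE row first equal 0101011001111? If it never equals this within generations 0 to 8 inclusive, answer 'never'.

Answer: 1

Derivation:
Gen 0: 0011100110101
Gen 1 (rule 182): 0101011001111
Gen 2 (rule 22): 1101000110000
Gen 3 (rule 101): 0111010010111
Gen 4 (rule 182): 1010111111010
Gen 5 (rule 22): 1010000000011
Gen 6 (rule 101): 1110111111001
Gen 7 (rule 182): 0101011110111
Gen 8 (rule 22): 1101000000000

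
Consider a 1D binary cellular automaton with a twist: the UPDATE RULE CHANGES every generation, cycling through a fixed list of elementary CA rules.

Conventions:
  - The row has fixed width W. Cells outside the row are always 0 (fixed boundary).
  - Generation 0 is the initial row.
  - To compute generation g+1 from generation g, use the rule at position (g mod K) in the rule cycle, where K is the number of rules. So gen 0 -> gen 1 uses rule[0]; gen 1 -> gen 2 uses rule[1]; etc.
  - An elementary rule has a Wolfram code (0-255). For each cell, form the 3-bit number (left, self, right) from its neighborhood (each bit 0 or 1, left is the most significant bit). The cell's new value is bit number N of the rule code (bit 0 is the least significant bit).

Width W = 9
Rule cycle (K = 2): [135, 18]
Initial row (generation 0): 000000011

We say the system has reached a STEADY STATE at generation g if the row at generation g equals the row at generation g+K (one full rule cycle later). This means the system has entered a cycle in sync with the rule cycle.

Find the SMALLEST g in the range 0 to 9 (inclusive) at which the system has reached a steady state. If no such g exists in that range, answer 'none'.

Gen 0: 000000011
Gen 1 (rule 135): 111111100
Gen 2 (rule 18): 000000010
Gen 3 (rule 135): 111111110
Gen 4 (rule 18): 000000001
Gen 5 (rule 135): 111111111
Gen 6 (rule 18): 000000000
Gen 7 (rule 135): 111111111
Gen 8 (rule 18): 000000000
Gen 9 (rule 135): 111111111
Gen 10 (rule 18): 000000000
Gen 11 (rule 135): 111111111

Answer: 5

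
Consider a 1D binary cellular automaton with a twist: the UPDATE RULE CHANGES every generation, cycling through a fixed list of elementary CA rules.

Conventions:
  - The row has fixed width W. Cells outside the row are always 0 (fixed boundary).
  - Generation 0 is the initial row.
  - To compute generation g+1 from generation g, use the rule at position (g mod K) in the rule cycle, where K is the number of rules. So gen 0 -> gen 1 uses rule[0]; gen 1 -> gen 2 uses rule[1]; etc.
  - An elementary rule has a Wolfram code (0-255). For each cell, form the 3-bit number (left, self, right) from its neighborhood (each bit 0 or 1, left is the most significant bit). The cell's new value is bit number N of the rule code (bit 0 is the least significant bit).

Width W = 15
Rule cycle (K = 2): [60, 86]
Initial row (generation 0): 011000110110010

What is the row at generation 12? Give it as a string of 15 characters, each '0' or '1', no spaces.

Answer: 111101110111101

Derivation:
Gen 0: 011000110110010
Gen 1 (rule 60): 010100101101011
Gen 2 (rule 86): 110111100101001
Gen 3 (rule 60): 101100010111101
Gen 4 (rule 86): 100110110000101
Gen 5 (rule 60): 110101101000111
Gen 6 (rule 86): 010100101101001
Gen 7 (rule 60): 011110111011101
Gen 8 (rule 86): 100010001000101
Gen 9 (rule 60): 110011001100111
Gen 10 (rule 86): 011101110111001
Gen 11 (rule 60): 010011001100101
Gen 12 (rule 86): 111101110111101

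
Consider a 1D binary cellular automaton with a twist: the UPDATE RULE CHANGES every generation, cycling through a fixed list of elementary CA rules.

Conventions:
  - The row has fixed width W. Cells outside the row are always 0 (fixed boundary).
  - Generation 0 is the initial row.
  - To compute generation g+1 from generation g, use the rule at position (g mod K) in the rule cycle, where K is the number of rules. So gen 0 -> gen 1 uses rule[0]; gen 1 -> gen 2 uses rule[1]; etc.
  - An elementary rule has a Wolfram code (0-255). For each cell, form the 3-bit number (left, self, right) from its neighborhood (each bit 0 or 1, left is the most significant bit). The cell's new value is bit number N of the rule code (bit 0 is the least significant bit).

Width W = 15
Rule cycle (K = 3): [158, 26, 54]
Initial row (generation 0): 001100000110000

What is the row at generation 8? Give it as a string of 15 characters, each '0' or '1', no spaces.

Answer: 110000001110001

Derivation:
Gen 0: 001100000110000
Gen 1 (rule 158): 011010001101000
Gen 2 (rule 26): 110001011000100
Gen 3 (rule 54): 001011100101110
Gen 4 (rule 158): 011011011101101
Gen 5 (rule 26): 110010010001000
Gen 6 (rule 54): 001111111011100
Gen 7 (rule 158): 011111110011010
Gen 8 (rule 26): 110000001110001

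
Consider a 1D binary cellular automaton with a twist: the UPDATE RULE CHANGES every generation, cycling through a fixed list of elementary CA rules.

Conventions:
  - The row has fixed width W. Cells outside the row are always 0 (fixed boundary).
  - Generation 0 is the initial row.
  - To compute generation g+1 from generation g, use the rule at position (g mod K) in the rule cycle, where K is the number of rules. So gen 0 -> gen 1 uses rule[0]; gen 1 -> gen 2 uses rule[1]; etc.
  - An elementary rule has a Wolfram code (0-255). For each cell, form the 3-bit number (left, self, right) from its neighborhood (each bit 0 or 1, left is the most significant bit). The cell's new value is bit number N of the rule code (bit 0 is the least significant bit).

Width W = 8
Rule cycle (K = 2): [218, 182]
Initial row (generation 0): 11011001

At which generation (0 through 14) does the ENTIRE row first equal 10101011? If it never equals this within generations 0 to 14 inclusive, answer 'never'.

Gen 0: 11011001
Gen 1 (rule 218): 11011110
Gen 2 (rule 182): 00101101
Gen 3 (rule 218): 01001100
Gen 4 (rule 182): 11110010
Gen 5 (rule 218): 11111101
Gen 6 (rule 182): 01111011
Gen 7 (rule 218): 11111011
Gen 8 (rule 182): 01110100
Gen 9 (rule 218): 11110010
Gen 10 (rule 182): 01101111
Gen 11 (rule 218): 11101111
Gen 12 (rule 182): 01010110
Gen 13 (rule 218): 10000111
Gen 14 (rule 182): 11001010

Answer: never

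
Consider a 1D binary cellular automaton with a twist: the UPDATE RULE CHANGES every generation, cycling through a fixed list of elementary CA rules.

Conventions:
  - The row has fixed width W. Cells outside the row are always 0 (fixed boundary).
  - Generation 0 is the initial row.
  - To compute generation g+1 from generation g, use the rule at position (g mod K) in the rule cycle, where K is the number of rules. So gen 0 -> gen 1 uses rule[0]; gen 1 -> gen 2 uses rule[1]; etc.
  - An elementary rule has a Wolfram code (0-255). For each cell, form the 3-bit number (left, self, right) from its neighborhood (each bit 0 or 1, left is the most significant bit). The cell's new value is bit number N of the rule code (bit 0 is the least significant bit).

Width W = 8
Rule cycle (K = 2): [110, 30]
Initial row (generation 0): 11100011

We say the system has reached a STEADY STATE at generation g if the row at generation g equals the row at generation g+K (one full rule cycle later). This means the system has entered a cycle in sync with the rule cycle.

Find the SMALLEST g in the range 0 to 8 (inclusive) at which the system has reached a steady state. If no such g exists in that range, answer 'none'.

Answer: none

Derivation:
Gen 0: 11100011
Gen 1 (rule 110): 10100111
Gen 2 (rule 30): 10111100
Gen 3 (rule 110): 11100100
Gen 4 (rule 30): 10011110
Gen 5 (rule 110): 10110010
Gen 6 (rule 30): 10101111
Gen 7 (rule 110): 11111001
Gen 8 (rule 30): 10000111
Gen 9 (rule 110): 10001101
Gen 10 (rule 30): 11011001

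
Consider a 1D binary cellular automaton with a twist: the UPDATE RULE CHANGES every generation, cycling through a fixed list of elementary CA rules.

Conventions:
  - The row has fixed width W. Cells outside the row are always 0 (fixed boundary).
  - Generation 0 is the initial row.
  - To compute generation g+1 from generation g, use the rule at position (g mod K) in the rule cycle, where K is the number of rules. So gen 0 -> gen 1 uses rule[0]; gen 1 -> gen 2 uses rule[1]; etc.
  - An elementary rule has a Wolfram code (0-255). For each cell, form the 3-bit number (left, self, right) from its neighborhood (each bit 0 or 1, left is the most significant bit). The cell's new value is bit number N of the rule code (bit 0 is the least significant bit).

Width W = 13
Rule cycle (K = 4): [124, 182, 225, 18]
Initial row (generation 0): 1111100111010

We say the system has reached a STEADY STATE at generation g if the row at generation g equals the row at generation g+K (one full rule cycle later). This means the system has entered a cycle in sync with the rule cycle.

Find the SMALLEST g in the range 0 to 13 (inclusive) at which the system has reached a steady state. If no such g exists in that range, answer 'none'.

Gen 0: 1111100111010
Gen 1 (rule 124): 1000110101111
Gen 2 (rule 182): 1101001110110
Gen 3 (rule 225): 0110000111010
Gen 4 (rule 18): 1001001000001
Gen 5 (rule 124): 1101101100001
Gen 6 (rule 182): 0010010010011
Gen 7 (rule 225): 1000000000001
Gen 8 (rule 18): 0100000000010
Gen 9 (rule 124): 0110000000011
Gen 10 (rule 182): 1001000000100
Gen 11 (rule 225): 0000011110001
Gen 12 (rule 18): 0000100001010
Gen 13 (rule 124): 0000110001111
Gen 14 (rule 182): 0001001010110
Gen 15 (rule 225): 1100000101010
Gen 16 (rule 18): 0010001000001
Gen 17 (rule 124): 0011001100001

Answer: none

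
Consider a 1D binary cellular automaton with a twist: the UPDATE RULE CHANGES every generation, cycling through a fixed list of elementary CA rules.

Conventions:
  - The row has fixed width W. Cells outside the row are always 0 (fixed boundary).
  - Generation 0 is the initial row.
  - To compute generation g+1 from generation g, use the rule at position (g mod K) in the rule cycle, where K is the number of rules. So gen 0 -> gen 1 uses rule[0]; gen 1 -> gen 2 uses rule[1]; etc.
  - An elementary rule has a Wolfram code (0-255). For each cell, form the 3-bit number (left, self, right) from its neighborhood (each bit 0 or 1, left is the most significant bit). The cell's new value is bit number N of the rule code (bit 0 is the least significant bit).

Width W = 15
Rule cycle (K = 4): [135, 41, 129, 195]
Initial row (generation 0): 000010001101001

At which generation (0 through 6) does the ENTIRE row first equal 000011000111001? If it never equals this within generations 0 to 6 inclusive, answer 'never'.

Gen 0: 000010001101001
Gen 1 (rule 135): 111110110001011
Gen 2 (rule 41): 100001100100110
Gen 3 (rule 129): 001100000000000
Gen 4 (rule 195): 110101111111111
Gen 5 (rule 135): 000100111111110
Gen 6 (rule 41): 110000100000000

Answer: never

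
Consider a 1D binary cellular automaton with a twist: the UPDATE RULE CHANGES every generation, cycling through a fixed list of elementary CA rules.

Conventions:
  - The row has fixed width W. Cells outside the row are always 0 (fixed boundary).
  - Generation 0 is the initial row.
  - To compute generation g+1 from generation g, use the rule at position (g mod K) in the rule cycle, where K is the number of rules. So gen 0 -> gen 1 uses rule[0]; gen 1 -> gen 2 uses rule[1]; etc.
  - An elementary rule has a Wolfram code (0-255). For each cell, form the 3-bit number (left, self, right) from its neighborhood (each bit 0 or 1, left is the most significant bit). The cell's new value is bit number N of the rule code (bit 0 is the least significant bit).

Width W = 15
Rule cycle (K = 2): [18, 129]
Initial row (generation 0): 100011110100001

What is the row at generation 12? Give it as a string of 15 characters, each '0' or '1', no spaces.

Gen 0: 100011110100001
Gen 1 (rule 18): 010100000010010
Gen 2 (rule 129): 000001111000000
Gen 3 (rule 18): 000010000100000
Gen 4 (rule 129): 111000110001111
Gen 5 (rule 18): 000101001010000
Gen 6 (rule 129): 110000000000111
Gen 7 (rule 18): 001000000001000
Gen 8 (rule 129): 100011111100011
Gen 9 (rule 18): 010100000010100
Gen 10 (rule 129): 000001111000001
Gen 11 (rule 18): 000010000100010
Gen 12 (rule 129): 111000110001000

Answer: 111000110001000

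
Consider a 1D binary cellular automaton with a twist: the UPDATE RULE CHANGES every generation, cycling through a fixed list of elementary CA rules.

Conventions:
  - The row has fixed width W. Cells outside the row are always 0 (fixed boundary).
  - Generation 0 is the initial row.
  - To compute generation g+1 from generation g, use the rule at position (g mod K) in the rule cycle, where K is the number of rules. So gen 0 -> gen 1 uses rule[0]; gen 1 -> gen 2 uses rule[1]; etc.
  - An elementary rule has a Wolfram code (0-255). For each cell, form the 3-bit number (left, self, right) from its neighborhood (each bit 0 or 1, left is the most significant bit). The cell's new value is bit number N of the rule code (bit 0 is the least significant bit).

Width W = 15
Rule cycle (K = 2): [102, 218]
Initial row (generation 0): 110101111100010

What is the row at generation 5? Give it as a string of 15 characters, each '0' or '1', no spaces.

Answer: 000110100010110

Derivation:
Gen 0: 110101111100010
Gen 1 (rule 102): 011110000100110
Gen 2 (rule 218): 111111001011111
Gen 3 (rule 102): 000001011100001
Gen 4 (rule 218): 000010011110010
Gen 5 (rule 102): 000110100010110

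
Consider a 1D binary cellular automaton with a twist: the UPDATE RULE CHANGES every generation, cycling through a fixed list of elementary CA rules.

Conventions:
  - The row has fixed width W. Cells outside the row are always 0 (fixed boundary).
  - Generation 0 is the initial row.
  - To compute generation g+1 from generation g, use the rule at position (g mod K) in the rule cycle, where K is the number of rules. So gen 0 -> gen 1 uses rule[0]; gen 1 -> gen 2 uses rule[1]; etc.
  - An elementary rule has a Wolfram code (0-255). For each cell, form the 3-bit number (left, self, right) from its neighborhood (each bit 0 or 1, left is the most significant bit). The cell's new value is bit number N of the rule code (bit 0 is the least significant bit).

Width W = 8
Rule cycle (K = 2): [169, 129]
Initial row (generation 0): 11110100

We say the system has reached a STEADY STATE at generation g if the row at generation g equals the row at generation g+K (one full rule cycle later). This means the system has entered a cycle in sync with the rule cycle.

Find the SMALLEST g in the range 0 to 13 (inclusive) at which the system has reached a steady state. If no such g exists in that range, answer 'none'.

Gen 0: 11110100
Gen 1 (rule 169): 11101001
Gen 2 (rule 129): 01000000
Gen 3 (rule 169): 00011111
Gen 4 (rule 129): 11001110
Gen 5 (rule 169): 10001100
Gen 6 (rule 129): 00100001
Gen 7 (rule 169): 10001100
Gen 8 (rule 129): 00100001
Gen 9 (rule 169): 10001100
Gen 10 (rule 129): 00100001
Gen 11 (rule 169): 10001100
Gen 12 (rule 129): 00100001
Gen 13 (rule 169): 10001100
Gen 14 (rule 129): 00100001
Gen 15 (rule 169): 10001100

Answer: 5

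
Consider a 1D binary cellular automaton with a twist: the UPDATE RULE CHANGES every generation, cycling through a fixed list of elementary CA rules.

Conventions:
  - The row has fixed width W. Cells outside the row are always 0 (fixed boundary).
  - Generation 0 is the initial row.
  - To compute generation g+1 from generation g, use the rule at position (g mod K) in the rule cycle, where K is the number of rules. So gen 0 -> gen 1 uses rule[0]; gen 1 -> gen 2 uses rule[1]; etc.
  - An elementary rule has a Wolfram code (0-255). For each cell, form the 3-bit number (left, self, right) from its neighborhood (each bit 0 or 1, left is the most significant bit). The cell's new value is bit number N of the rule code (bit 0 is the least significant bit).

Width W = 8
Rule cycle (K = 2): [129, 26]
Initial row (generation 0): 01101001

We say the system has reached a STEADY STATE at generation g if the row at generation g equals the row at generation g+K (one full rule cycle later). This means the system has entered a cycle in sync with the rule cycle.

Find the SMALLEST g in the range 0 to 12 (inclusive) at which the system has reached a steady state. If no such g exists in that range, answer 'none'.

Gen 0: 01101001
Gen 1 (rule 129): 00000000
Gen 2 (rule 26): 00000000
Gen 3 (rule 129): 11111111
Gen 4 (rule 26): 10000000
Gen 5 (rule 129): 00111111
Gen 6 (rule 26): 01100000
Gen 7 (rule 129): 00001111
Gen 8 (rule 26): 00011000
Gen 9 (rule 129): 11000011
Gen 10 (rule 26): 10100110
Gen 11 (rule 129): 00000000
Gen 12 (rule 26): 00000000
Gen 13 (rule 129): 11111111
Gen 14 (rule 26): 10000000

Answer: none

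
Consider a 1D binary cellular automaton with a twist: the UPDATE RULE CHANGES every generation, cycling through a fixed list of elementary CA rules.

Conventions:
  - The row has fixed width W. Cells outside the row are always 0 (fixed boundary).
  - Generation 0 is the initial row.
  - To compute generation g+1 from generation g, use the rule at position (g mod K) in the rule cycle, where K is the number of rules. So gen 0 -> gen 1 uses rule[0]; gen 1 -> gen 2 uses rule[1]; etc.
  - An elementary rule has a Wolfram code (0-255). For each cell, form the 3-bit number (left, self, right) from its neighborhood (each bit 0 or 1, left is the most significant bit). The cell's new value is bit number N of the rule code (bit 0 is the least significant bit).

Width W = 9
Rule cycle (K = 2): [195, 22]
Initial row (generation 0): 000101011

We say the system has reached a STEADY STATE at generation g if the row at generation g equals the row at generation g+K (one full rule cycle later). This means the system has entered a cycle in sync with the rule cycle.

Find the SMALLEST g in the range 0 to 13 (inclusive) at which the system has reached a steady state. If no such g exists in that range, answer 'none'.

Gen 0: 000101011
Gen 1 (rule 195): 111000001
Gen 2 (rule 22): 000100011
Gen 3 (rule 195): 111001101
Gen 4 (rule 22): 000110001
Gen 5 (rule 195): 111010110
Gen 6 (rule 22): 000010001
Gen 7 (rule 195): 111100110
Gen 8 (rule 22): 000011001
Gen 9 (rule 195): 111101010
Gen 10 (rule 22): 000001011
Gen 11 (rule 195): 111110001
Gen 12 (rule 22): 000001011
Gen 13 (rule 195): 111110001
Gen 14 (rule 22): 000001011
Gen 15 (rule 195): 111110001

Answer: 10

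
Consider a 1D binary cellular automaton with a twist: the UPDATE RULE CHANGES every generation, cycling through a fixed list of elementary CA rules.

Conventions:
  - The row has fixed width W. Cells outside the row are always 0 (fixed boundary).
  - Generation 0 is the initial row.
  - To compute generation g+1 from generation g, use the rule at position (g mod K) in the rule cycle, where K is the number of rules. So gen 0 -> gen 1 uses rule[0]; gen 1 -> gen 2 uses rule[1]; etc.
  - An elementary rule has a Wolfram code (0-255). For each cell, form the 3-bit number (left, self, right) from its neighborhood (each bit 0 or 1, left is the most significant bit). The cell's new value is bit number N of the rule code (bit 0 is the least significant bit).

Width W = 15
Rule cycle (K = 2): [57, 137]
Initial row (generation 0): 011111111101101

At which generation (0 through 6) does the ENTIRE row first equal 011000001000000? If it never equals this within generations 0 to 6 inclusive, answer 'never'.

Answer: 6

Derivation:
Gen 0: 011111111101101
Gen 1 (rule 57): 010000000011010
Gen 2 (rule 137): 000111111010000
Gen 3 (rule 57): 110100000101111
Gen 4 (rule 137): 100001110001110
Gen 5 (rule 57): 011101001101001
Gen 6 (rule 137): 011000001000000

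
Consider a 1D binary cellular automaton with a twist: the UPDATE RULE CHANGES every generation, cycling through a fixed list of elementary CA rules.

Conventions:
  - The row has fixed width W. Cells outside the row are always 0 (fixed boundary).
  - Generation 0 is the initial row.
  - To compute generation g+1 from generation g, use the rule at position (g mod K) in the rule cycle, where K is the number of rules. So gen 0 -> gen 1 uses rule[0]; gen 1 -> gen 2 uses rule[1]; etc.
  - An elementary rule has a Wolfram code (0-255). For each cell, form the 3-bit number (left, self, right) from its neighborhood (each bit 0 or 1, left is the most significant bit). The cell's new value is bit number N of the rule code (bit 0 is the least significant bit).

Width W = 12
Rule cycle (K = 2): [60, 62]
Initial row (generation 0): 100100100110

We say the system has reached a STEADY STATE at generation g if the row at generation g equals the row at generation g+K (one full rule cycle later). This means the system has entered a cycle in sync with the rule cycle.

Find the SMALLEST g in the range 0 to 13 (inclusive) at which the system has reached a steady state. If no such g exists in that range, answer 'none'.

Answer: none

Derivation:
Gen 0: 100100100110
Gen 1 (rule 60): 110110110101
Gen 2 (rule 62): 101101101111
Gen 3 (rule 60): 111011011000
Gen 4 (rule 62): 100110110100
Gen 5 (rule 60): 110101101110
Gen 6 (rule 62): 101111011001
Gen 7 (rule 60): 111000110101
Gen 8 (rule 62): 100101101111
Gen 9 (rule 60): 110111011000
Gen 10 (rule 62): 101100110100
Gen 11 (rule 60): 111010101110
Gen 12 (rule 62): 100111111001
Gen 13 (rule 60): 110100000101
Gen 14 (rule 62): 101110001111
Gen 15 (rule 60): 111001001000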